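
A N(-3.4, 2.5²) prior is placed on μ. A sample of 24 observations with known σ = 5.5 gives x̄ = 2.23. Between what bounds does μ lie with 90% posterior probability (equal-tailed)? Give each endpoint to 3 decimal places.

Posterior precision = 1/2.5² + 24/5.5² = 0.1600 + 0.7934 = 0.9534, so posterior SD = 1.0242.
Posterior mean = (-3.4/2.5² + 24·2.23/5.5²) / 0.9534 = 1.2852.
Interval: 1.2852 ± 1.645 × 1.0242 → [-0.399, 2.970].

[-0.399, 2.970]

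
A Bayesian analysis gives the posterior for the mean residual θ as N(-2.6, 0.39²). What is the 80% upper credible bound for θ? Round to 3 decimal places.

-2.272

Need U with P(θ ≤ U) = 0.80: U = -2.6 + z_{0.2}·0.39.
z = 0.842; U = -2.6 + 0.842 × 0.39 = -2.272.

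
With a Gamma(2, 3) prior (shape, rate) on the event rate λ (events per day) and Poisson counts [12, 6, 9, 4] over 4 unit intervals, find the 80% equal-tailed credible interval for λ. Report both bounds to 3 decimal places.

Posterior: Gamma(2+31, 3+4) = Gamma(33, 7) (shape, rate).
Equal-tailed 80% interval: Gamma(33, 7) quantiles at 0.1 and 0.9.
Posterior mean ≈ 4.714, SD ≈ 0.821; a Normal approximation gives roughly [3.663, 5.766].
Exact: lower = 3.698; upper = 5.792.

[3.698, 5.792]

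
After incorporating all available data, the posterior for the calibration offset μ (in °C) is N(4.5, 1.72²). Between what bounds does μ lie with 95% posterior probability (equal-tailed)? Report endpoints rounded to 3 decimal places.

The posterior is symmetric, so the 95% equal-tailed interval is μ = 4.5 ± z·1.72 with z = 1.960.
Half-width: 1.960 × 1.72 = 3.371.
4.5 − 3.371 = 1.129; 4.5 + 3.371 = 7.871.

[1.129, 7.871]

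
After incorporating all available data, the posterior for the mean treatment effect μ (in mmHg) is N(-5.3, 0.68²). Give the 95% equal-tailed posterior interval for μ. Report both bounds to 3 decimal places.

[-6.633, -3.967]

The posterior is symmetric, so the 95% equal-tailed interval is μ = -5.3 ± z·0.68 with z = 1.960.
Half-width: 1.960 × 0.68 = 1.333.
-5.3 − 1.333 = -6.633; -5.3 + 1.333 = -3.967.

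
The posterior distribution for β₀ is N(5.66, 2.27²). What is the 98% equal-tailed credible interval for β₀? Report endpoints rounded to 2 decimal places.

The posterior is symmetric, so the 98% equal-tailed interval is β₀ = 5.66 ± z·2.27 with z = 2.326.
Half-width: 2.326 × 2.27 = 5.28.
5.66 − 5.28 = 0.38; 5.66 + 5.28 = 10.94.

[0.38, 10.94]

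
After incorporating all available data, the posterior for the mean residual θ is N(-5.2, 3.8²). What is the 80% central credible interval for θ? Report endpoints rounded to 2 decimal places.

The posterior is symmetric, so the 80% equal-tailed interval is θ = -5.2 ± z·3.8 with z = 1.282.
Half-width: 1.282 × 3.8 = 4.87.
-5.2 − 4.87 = -10.07; -5.2 + 4.87 = -0.33.

[-10.07, -0.33]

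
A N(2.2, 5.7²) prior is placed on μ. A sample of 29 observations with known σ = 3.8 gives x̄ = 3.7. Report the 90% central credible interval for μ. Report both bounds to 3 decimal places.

Posterior precision = 1/5.7² + 29/3.8² = 0.0308 + 2.0083 = 2.0391, so posterior SD = 0.7003.
Posterior mean = (2.2/5.7² + 29·3.7/3.8²) / 2.0391 = 3.6774.
Interval: 3.6774 ± 1.645 × 0.7003 → [2.525, 4.829].

[2.525, 4.829]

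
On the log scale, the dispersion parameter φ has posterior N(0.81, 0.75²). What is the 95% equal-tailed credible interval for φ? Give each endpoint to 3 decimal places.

On the log scale the 95% interval is 0.81 ± 1.960 × 0.75 = [-0.6600, 2.2800].
Exponentiate: [e^-0.6600, e^2.2800] = [0.517, 9.776].

[0.517, 9.776]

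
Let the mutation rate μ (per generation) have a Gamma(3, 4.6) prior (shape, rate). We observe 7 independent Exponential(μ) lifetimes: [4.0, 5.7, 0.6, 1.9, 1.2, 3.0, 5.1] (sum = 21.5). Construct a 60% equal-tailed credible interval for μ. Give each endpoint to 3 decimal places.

Posterior: Gamma(3+7, 4.6+21.5) = Gamma(10, 26.1) (shape, rate).
Equal-tailed 60% interval: Gamma(10, 26.1) quantiles at 0.2 and 0.8.
Posterior mean ≈ 0.383, SD ≈ 0.121; a Normal approximation gives roughly [0.281, 0.485].
Exact: lower = 0.279; upper = 0.480.

[0.279, 0.480]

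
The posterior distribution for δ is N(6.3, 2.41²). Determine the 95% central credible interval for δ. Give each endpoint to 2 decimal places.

[1.58, 11.02]

The posterior is symmetric, so the 95% equal-tailed interval is δ = 6.3 ± z·2.41 with z = 1.960.
Half-width: 1.960 × 2.41 = 4.72.
6.3 − 4.72 = 1.58; 6.3 + 4.72 = 11.02.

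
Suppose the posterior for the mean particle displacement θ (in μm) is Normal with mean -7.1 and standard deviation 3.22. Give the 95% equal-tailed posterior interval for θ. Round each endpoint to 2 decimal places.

[-13.41, -0.79]

The posterior is symmetric, so the 95% equal-tailed interval is θ = -7.1 ± z·3.22 with z = 1.960.
Half-width: 1.960 × 3.22 = 6.31.
-7.1 − 6.31 = -13.41; -7.1 + 6.31 = -0.79.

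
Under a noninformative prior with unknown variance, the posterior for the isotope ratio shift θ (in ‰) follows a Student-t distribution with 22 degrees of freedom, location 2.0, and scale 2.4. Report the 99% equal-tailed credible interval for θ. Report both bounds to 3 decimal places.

The t_22 distribution is symmetric; the 99% interval is 2.0 ± t·2.4 with t_{0.995,22} = 2.819.
Half-width: 2.819 × 2.4 = 6.765.
2.0 − 6.765 = -4.765; 2.0 + 6.765 = 8.765.

[-4.765, 8.765]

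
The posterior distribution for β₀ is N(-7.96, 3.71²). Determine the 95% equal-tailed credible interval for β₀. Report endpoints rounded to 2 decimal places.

[-15.23, -0.69]

The posterior is symmetric, so the 95% equal-tailed interval is β₀ = -7.96 ± z·3.71 with z = 1.960.
Half-width: 1.960 × 3.71 = 7.27.
-7.96 − 7.27 = -15.23; -7.96 + 7.27 = -0.69.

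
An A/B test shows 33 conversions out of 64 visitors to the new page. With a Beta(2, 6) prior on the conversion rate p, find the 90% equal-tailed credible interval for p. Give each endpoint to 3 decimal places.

[0.390, 0.583]

Posterior: Beta(2+33, 6+31) = Beta(35, 37).
Equal-tailed 90% interval: the 0.05 and 0.95 quantiles of Beta(35, 37).
Posterior mean ≈ 0.486, SD ≈ 0.058; a Normal approximation gives roughly [0.390, 0.582].
Exact: F⁻¹(0.05) = 0.390; F⁻¹(0.95) = 0.583.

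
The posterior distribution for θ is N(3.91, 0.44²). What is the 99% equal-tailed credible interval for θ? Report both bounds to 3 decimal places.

[2.777, 5.043]

The posterior is symmetric, so the 99% equal-tailed interval is θ = 3.91 ± z·0.44 with z = 2.576.
Half-width: 2.576 × 0.44 = 1.133.
3.91 − 1.133 = 2.777; 3.91 + 1.133 = 5.043.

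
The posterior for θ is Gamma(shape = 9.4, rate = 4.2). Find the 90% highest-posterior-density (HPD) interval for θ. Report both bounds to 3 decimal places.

The posterior is unimodal and skewed, so the HPD interval has equal density at both endpoints and is the shortest 90% interval.
Solving f(1.061) = f(3.375) with F(3.375) − F(1.061) = 0.90 gives [1.061, 3.375].
For comparison, the equal-tailed interval is [1.187, 3.558]; the HPD is narrower and shifted toward the mode.

[1.061, 3.375]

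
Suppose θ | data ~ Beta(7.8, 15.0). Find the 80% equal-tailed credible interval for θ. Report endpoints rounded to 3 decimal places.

[0.219, 0.471]

Posterior: Beta(7.8, 15.0).
Equal-tailed 80% interval: the 0.1 and 0.9 quantiles of Beta(7.8, 15.0).
Posterior mean ≈ 0.342, SD ≈ 0.097; a Normal approximation gives roughly [0.217, 0.467].
Exact: F⁻¹(0.1) = 0.219; F⁻¹(0.9) = 0.471.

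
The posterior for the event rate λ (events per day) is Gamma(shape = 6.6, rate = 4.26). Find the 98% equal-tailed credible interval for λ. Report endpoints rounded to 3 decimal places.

[0.495, 3.284]

Posterior: Gamma(shape 6.6, rate 4.26).
Equal-tailed 98% interval: Gamma(6.6, 4.26) quantiles at 0.01 and 0.99.
Posterior mean ≈ 1.549, SD ≈ 0.603; a Normal approximation gives roughly [0.146, 2.952].
Exact: lower = 0.495; upper = 3.284.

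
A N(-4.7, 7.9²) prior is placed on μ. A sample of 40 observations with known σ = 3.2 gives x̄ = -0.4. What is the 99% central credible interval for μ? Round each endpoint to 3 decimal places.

[-1.718, 0.883]

Posterior precision = 1/7.9² + 40/3.2² = 0.0160 + 3.9062 = 3.9223, so posterior SD = 0.5049.
Posterior mean = (-4.7/7.9² + 40·-0.4/3.2²) / 3.9223 = -0.4176.
Interval: -0.4176 ± 2.576 × 0.5049 → [-1.718, 0.883].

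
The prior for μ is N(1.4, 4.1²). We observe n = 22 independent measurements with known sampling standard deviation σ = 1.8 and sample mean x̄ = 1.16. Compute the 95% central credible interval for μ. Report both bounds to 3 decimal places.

[0.413, 1.911]

Posterior precision = 1/4.1² + 22/1.8² = 0.0595 + 6.7901 = 6.8496, so posterior SD = 0.3821.
Posterior mean = (1.4/4.1² + 22·1.16/1.8²) / 6.8496 = 1.1621.
Interval: 1.1621 ± 1.960 × 0.3821 → [0.413, 1.911].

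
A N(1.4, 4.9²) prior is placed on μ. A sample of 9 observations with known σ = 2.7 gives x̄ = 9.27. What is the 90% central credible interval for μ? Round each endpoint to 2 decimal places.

Posterior precision = 1/4.9² + 9/2.7² = 0.0416 + 1.2346 = 1.2762, so posterior SD = 0.8852.
Posterior mean = (1.4/4.9² + 9·9.27/2.7²) / 1.2762 = 9.0132.
Interval: 9.0132 ± 1.645 × 0.8852 → [7.56, 10.47].

[7.56, 10.47]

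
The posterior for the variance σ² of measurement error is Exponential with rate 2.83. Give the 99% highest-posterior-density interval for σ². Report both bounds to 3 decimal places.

[0.000, 1.627]

The exponential density is strictly decreasing on [0, ∞), so the HPD interval is anchored at 0: [0, q] with P(σ² ≤ q) = 0.99.
q = −ln(1 − 0.99) / 2.83 = 4.6052 / 2.83 = 1.627.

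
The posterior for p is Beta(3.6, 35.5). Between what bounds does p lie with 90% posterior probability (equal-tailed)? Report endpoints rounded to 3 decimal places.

Posterior: Beta(3.6, 35.5).
Equal-tailed 90% interval: the 0.05 and 0.95 quantiles of Beta(3.6, 35.5).
Posterior mean ≈ 0.092, SD ≈ 0.046; a Normal approximation gives roughly [0.017, 0.167].
Exact: F⁻¹(0.05) = 0.030; F⁻¹(0.95) = 0.177.

[0.030, 0.177]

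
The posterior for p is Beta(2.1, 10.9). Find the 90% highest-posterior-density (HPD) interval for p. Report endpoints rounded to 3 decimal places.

[0.013, 0.304]

The posterior is unimodal and skewed, so the HPD interval has equal density at both endpoints and is the shortest 90% interval.
Solving f(0.013) = f(0.304) with F(0.304) − F(0.013) = 0.90 gives [0.013, 0.304].
For comparison, the equal-tailed interval is [0.034, 0.349]; the HPD is narrower and shifted toward the mode.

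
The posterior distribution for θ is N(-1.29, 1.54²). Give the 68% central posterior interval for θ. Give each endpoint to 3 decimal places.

The posterior is symmetric, so the 68% equal-tailed interval is θ = -1.29 ± z·1.54 with z = 0.994.
Half-width: 0.994 × 1.54 = 1.531.
-1.29 − 1.531 = -2.821; -1.29 + 1.531 = 0.241.

[-2.821, 0.241]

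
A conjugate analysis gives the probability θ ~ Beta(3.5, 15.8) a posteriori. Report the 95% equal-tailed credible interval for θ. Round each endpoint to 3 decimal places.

[0.048, 0.376]

Posterior: Beta(3.5, 15.8).
Equal-tailed 95% interval: the 0.025 and 0.975 quantiles of Beta(3.5, 15.8).
Posterior mean ≈ 0.181, SD ≈ 0.086; a Normal approximation gives roughly [0.014, 0.349].
Exact: F⁻¹(0.025) = 0.048; F⁻¹(0.975) = 0.376.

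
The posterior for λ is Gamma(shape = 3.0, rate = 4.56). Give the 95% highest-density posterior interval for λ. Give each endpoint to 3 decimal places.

The posterior is unimodal and skewed, so the HPD interval has equal density at both endpoints and is the shortest 95% interval.
Solving f(0.067) = f(1.404) with F(1.404) − F(0.067) = 0.95 gives [0.067, 1.404].
For comparison, the equal-tailed interval is [0.136, 1.584]; the HPD is narrower and shifted toward the mode.

[0.067, 1.404]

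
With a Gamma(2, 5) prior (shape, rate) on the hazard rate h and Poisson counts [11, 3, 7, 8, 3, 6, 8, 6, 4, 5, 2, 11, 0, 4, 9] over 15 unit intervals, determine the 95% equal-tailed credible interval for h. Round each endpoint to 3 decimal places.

Posterior: Gamma(2+87, 5+15) = Gamma(89, 20) (shape, rate).
Equal-tailed 95% interval: Gamma(89, 20) quantiles at 0.025 and 0.975.
Posterior mean ≈ 4.450, SD ≈ 0.472; a Normal approximation gives roughly [3.525, 5.375].
Exact: lower = 3.574; upper = 5.421.

[3.574, 5.421]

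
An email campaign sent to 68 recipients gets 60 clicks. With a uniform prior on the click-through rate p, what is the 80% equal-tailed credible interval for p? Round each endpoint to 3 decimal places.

[0.818, 0.920]

Posterior: Beta(1+60, 1+8) = Beta(61, 9).
Equal-tailed 80% interval: the 0.1 and 0.9 quantiles of Beta(61, 9).
Posterior mean ≈ 0.871, SD ≈ 0.040; a Normal approximation gives roughly [0.821, 0.922].
Exact: F⁻¹(0.1) = 0.818; F⁻¹(0.9) = 0.920.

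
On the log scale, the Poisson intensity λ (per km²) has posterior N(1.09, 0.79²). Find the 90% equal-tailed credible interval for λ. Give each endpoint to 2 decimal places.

[0.81, 10.91]

On the log scale the 90% interval is 1.09 ± 1.645 × 0.79 = [-0.2094, 2.3894].
Exponentiate: [e^-0.2094, e^2.3894] = [0.81, 10.91].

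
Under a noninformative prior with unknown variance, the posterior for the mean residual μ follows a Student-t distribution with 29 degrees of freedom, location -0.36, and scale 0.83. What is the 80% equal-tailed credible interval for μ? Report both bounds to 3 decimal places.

The t_29 distribution is symmetric; the 80% interval is -0.36 ± t·0.83 with t_{0.9,29} = 1.311.
Half-width: 1.311 × 0.83 = 1.088.
-0.36 − 1.088 = -1.448; -0.36 + 1.088 = 0.728.

[-1.448, 0.728]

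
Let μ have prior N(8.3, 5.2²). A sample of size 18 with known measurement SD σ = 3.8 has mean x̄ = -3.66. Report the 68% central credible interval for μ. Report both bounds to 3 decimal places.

Posterior precision = 1/5.2² + 18/3.8² = 0.0370 + 1.2465 = 1.2835, so posterior SD = 0.8827.
Posterior mean = (8.3/5.2² + 18·-3.66/3.8²) / 1.2835 = -3.3154.
Interval: -3.3154 ± 0.994 × 0.8827 → [-4.193, -2.438].

[-4.193, -2.438]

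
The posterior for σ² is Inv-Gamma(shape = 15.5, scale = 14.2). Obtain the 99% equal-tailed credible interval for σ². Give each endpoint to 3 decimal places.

Inverse-Gamma(15.5, 14.2) quantiles: F⁻¹(0.005) and F⁻¹(0.995).
Equivalently, 1/σ² ~ Gamma(15.5, rate = 14.2); invert its 0.995 and 0.005 quantiles.
Posterior mean ≈ 0.979, SD ≈ 0.267; a Normal approximation gives roughly [0.293, 1.666].
Exact: lower = 0.516; upper = 1.964.

[0.516, 1.964]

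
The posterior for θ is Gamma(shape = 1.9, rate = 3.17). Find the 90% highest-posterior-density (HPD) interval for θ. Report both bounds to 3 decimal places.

The posterior is unimodal and skewed, so the HPD interval has equal density at both endpoints and is the shortest 90% interval.
Solving f(0.019) = f(1.190) with F(1.190) − F(0.019) = 0.90 gives [0.019, 1.190].
For comparison, the equal-tailed interval is [0.100, 1.445]; the HPD is narrower and shifted toward the mode.

[0.019, 1.190]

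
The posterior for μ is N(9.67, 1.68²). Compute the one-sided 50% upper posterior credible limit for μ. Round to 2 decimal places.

Need U with P(μ ≤ U) = 0.50: U = 9.67 + z_{0.5}·1.68.
z = 0.000; U = 9.67 + 0.000 × 1.68 = 9.67.

9.67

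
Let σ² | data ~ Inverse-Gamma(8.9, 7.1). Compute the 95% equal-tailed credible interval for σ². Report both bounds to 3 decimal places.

[0.454, 1.754]

Inverse-Gamma(8.9, 7.1) quantiles: F⁻¹(0.025) and F⁻¹(0.975).
Equivalently, 1/σ² ~ Gamma(8.9, rate = 7.1); invert its 0.975 and 0.025 quantiles.
Posterior mean ≈ 0.899, SD ≈ 0.342; a Normal approximation gives roughly [0.228, 1.569].
Exact: lower = 0.454; upper = 1.754.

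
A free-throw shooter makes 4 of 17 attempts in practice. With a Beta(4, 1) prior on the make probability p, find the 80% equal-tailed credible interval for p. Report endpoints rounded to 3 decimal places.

Posterior: Beta(4+4, 1+13) = Beta(8, 14).
Equal-tailed 80% interval: the 0.1 and 0.9 quantiles of Beta(8, 14).
Posterior mean ≈ 0.364, SD ≈ 0.100; a Normal approximation gives roughly [0.235, 0.492].
Exact: F⁻¹(0.1) = 0.236; F⁻¹(0.9) = 0.497.

[0.236, 0.497]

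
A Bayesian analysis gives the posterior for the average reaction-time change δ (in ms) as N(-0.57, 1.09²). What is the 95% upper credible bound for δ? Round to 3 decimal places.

Need U with P(δ ≤ U) = 0.95: U = -0.57 + z_{0.05}·1.09.
z = 1.645; U = -0.57 + 1.645 × 1.09 = 1.223.

1.223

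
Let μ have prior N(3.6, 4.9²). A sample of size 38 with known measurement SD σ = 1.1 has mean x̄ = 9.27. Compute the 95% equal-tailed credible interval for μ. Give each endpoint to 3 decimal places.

Posterior precision = 1/4.9² + 38/1.1² = 0.0416 + 31.4050 = 31.4466, so posterior SD = 0.1783.
Posterior mean = (3.6/4.9² + 38·9.27/1.1²) / 31.4466 = 9.2625.
Interval: 9.2625 ± 1.960 × 0.1783 → [8.913, 9.612].

[8.913, 9.612]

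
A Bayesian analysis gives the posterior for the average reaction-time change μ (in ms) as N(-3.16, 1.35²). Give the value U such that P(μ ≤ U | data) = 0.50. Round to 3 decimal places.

Need U with P(μ ≤ U) = 0.50: U = -3.16 + z_{0.5}·1.35.
z = 0.000; U = -3.16 + 0.000 × 1.35 = -3.160.

-3.160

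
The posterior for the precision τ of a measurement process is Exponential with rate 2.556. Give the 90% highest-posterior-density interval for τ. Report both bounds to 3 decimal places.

[0.000, 0.901]

The exponential density is strictly decreasing on [0, ∞), so the HPD interval is anchored at 0: [0, q] with P(τ ≤ q) = 0.90.
q = −ln(1 − 0.90) / 2.556 = 2.3026 / 2.556 = 0.901.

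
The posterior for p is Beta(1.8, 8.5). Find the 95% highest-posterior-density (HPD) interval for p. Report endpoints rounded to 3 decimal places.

[0.004, 0.394]

The posterior is unimodal and skewed, so the HPD interval has equal density at both endpoints and is the shortest 95% interval.
Solving f(0.004) = f(0.394) with F(0.394) − F(0.004) = 0.95 gives [0.004, 0.394].
For comparison, the equal-tailed interval is [0.020, 0.445]; the HPD is narrower and shifted toward the mode.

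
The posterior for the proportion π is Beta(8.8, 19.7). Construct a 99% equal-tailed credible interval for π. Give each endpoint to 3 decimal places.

[0.121, 0.545]

Posterior: Beta(8.8, 19.7).
Equal-tailed 99% interval: the 0.005 and 0.995 quantiles of Beta(8.8, 19.7).
Posterior mean ≈ 0.309, SD ≈ 0.085; a Normal approximation gives roughly [0.090, 0.528].
Exact: F⁻¹(0.005) = 0.121; F⁻¹(0.995) = 0.545.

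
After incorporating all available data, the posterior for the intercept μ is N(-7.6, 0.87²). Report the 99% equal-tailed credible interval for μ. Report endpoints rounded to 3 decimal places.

The posterior is symmetric, so the 99% equal-tailed interval is μ = -7.6 ± z·0.87 with z = 2.576.
Half-width: 2.576 × 0.87 = 2.241.
-7.6 − 2.241 = -9.841; -7.6 + 2.241 = -5.359.

[-9.841, -5.359]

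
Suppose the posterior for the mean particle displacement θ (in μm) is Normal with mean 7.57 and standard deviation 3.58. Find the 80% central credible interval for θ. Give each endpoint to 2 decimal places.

[2.98, 12.16]

The posterior is symmetric, so the 80% equal-tailed interval is θ = 7.57 ± z·3.58 with z = 1.282.
Half-width: 1.282 × 3.58 = 4.59.
7.57 − 4.59 = 2.98; 7.57 + 4.59 = 12.16.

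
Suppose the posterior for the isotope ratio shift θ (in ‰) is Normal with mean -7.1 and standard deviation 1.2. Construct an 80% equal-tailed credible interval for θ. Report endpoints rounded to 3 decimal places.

[-8.638, -5.562]

The posterior is symmetric, so the 80% equal-tailed interval is θ = -7.1 ± z·1.2 with z = 1.282.
Half-width: 1.282 × 1.2 = 1.538.
-7.1 − 1.538 = -8.638; -7.1 + 1.538 = -5.562.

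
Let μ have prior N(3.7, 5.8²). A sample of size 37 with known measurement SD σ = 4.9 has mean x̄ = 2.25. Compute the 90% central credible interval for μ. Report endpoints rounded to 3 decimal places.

[0.965, 3.590]

Posterior precision = 1/5.8² + 37/4.9² = 0.0297 + 1.5410 = 1.5708, so posterior SD = 0.7979.
Posterior mean = (3.7/5.8² + 37·2.25/4.9²) / 1.5708 = 2.2774.
Interval: 2.2774 ± 1.645 × 0.7979 → [0.965, 3.590].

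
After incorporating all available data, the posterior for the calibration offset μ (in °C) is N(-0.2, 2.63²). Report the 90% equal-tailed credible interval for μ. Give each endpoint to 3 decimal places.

The posterior is symmetric, so the 90% equal-tailed interval is μ = -0.2 ± z·2.63 with z = 1.645.
Half-width: 1.645 × 2.63 = 4.326.
-0.2 − 4.326 = -4.526; -0.2 + 4.326 = 4.126.

[-4.526, 4.126]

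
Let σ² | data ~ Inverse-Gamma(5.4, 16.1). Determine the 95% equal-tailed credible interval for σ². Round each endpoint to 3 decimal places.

[1.488, 8.702]

Inverse-Gamma(5.4, 16.1) quantiles: F⁻¹(0.025) and F⁻¹(0.975).
Equivalently, 1/σ² ~ Gamma(5.4, rate = 16.1); invert its 0.975 and 0.025 quantiles.
Posterior mean ≈ 3.659, SD ≈ 1.984; a Normal approximation gives roughly [-0.230, 7.548].
Exact: lower = 1.488; upper = 8.702.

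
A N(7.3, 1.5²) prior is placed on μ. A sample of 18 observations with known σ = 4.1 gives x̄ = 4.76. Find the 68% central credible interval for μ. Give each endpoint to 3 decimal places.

Posterior precision = 1/1.5² + 18/4.1² = 0.4444 + 1.0708 = 1.5152, so posterior SD = 0.8124.
Posterior mean = (7.3/1.5² + 18·4.76/4.1²) / 1.5152 = 5.5050.
Interval: 5.5050 ± 0.994 × 0.8124 → [4.697, 6.313].

[4.697, 6.313]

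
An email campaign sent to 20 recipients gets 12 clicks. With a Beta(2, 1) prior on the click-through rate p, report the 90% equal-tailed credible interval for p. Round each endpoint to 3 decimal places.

[0.439, 0.767]

Posterior: Beta(2+12, 1+8) = Beta(14, 9).
Equal-tailed 90% interval: the 0.05 and 0.95 quantiles of Beta(14, 9).
Posterior mean ≈ 0.609, SD ≈ 0.100; a Normal approximation gives roughly [0.445, 0.773].
Exact: F⁻¹(0.05) = 0.439; F⁻¹(0.95) = 0.767.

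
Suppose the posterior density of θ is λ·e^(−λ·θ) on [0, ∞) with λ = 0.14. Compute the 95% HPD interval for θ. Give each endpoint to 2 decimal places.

[0.00, 21.40]

The exponential density is strictly decreasing on [0, ∞), so the HPD interval is anchored at 0: [0, q] with P(θ ≤ q) = 0.95.
q = −ln(1 − 0.95) / 0.14 = 2.9957 / 0.14 = 21.40.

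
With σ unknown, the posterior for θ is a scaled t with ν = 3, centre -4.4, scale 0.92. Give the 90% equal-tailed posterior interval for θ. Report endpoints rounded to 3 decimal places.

[-6.565, -2.235]

The t_3 distribution is symmetric; the 90% interval is -4.4 ± t·0.92 with t_{0.95,3} = 2.353.
Half-width: 2.353 × 0.92 = 2.165.
-4.4 − 2.165 = -6.565; -4.4 + 2.165 = -2.235.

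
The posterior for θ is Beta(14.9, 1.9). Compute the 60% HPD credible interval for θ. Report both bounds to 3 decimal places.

The posterior is unimodal and skewed, so the HPD interval has equal density at both endpoints and is the shortest 60% interval.
Solving f(0.871) = f(0.979) with F(0.979) − F(0.871) = 0.60 gives [0.871, 0.979].
For comparison, the equal-tailed interval is [0.830, 0.952]; the HPD is narrower and shifted toward the mode.

[0.871, 0.979]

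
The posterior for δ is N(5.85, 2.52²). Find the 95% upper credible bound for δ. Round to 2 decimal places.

Need U with P(δ ≤ U) = 0.95: U = 5.85 + z_{0.05}·2.52.
z = 1.645; U = 5.85 + 1.645 × 2.52 = 10.00.

10.00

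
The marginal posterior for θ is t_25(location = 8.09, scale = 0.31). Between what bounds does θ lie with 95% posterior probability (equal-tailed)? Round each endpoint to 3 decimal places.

[7.452, 8.728]

The t_25 distribution is symmetric; the 95% interval is 8.09 ± t·0.31 with t_{0.975,25} = 2.060.
Half-width: 2.060 × 0.31 = 0.638.
8.09 − 0.638 = 7.452; 8.09 + 0.638 = 8.728.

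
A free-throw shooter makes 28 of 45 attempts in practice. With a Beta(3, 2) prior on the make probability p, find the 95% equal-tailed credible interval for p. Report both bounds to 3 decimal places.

[0.483, 0.748]

Posterior: Beta(3+28, 2+17) = Beta(31, 19).
Equal-tailed 95% interval: the 0.025 and 0.975 quantiles of Beta(31, 19).
Posterior mean ≈ 0.620, SD ≈ 0.068; a Normal approximation gives roughly [0.487, 0.753].
Exact: F⁻¹(0.025) = 0.483; F⁻¹(0.975) = 0.748.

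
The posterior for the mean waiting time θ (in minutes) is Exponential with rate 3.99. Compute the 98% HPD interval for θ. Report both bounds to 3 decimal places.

The exponential density is strictly decreasing on [0, ∞), so the HPD interval is anchored at 0: [0, q] with P(θ ≤ q) = 0.98.
q = −ln(1 − 0.98) / 3.99 = 3.9120 / 3.99 = 0.980.

[0.000, 0.980]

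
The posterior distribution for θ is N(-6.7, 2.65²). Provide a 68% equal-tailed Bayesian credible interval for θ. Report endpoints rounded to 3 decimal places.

[-9.335, -4.065]

The posterior is symmetric, so the 68% equal-tailed interval is θ = -6.7 ± z·2.65 with z = 0.994.
Half-width: 0.994 × 2.65 = 2.635.
-6.7 − 2.635 = -9.335; -6.7 + 2.635 = -4.065.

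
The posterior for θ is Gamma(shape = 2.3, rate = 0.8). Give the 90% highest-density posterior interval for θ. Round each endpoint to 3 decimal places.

The posterior is unimodal and skewed, so the HPD interval has equal density at both endpoints and is the shortest 90% interval.
Solving f(0.212) = f(5.507) with F(5.507) − F(0.212) = 0.90 gives [0.212, 5.507].
For comparison, the equal-tailed interval is [0.603, 6.529]; the HPD is narrower and shifted toward the mode.

[0.212, 5.507]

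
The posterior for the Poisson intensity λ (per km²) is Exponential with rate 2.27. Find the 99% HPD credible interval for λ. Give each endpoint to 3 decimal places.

[0.000, 2.029]

The exponential density is strictly decreasing on [0, ∞), so the HPD interval is anchored at 0: [0, q] with P(λ ≤ q) = 0.99.
q = −ln(1 − 0.99) / 2.27 = 4.6052 / 2.27 = 2.029.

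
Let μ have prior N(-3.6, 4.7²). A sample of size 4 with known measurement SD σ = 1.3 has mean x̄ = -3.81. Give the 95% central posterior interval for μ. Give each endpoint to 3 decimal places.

Posterior precision = 1/4.7² + 4/1.3² = 0.0453 + 2.3669 = 2.4121, so posterior SD = 0.6439.
Posterior mean = (-3.6/4.7² + 4·-3.81/1.3²) / 2.4121 = -3.8061.
Interval: -3.8061 ± 1.960 × 0.6439 → [-5.068, -2.544].

[-5.068, -2.544]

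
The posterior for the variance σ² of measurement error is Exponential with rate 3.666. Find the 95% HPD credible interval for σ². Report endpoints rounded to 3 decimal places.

[0.000, 0.817]

The exponential density is strictly decreasing on [0, ∞), so the HPD interval is anchored at 0: [0, q] with P(σ² ≤ q) = 0.95.
q = −ln(1 − 0.95) / 3.666 = 2.9957 / 3.666 = 0.817.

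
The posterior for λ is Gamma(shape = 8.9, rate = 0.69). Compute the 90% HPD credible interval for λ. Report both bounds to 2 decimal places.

The posterior is unimodal and skewed, so the HPD interval has equal density at both endpoints and is the shortest 90% interval.
Solving f(5.94) = f(19.62) with F(19.62) − F(5.94) = 0.90 gives [5.94, 19.62].
For comparison, the equal-tailed interval is [6.70, 20.73]; the HPD is narrower and shifted toward the mode.

[5.94, 19.62]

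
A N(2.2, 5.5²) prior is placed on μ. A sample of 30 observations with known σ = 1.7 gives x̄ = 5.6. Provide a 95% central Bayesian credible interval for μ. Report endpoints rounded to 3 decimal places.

[4.982, 6.197]

Posterior precision = 1/5.5² + 30/1.7² = 0.0331 + 10.3806 = 10.4137, so posterior SD = 0.3099.
Posterior mean = (2.2/5.5² + 30·5.6/1.7²) / 10.4137 = 5.5892.
Interval: 5.5892 ± 1.960 × 0.3099 → [4.982, 6.197].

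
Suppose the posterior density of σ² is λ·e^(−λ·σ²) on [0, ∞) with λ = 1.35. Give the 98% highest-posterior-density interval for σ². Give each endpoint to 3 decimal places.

The exponential density is strictly decreasing on [0, ∞), so the HPD interval is anchored at 0: [0, q] with P(σ² ≤ q) = 0.98.
q = −ln(1 − 0.98) / 1.35 = 3.9120 / 1.35 = 2.898.

[0.000, 2.898]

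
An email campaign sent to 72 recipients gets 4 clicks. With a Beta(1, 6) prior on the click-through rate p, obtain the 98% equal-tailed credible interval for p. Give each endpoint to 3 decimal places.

[0.017, 0.142]

Posterior: Beta(1+4, 6+68) = Beta(5, 74).
Equal-tailed 98% interval: the 0.01 and 0.99 quantiles of Beta(5, 74).
Posterior mean ≈ 0.063, SD ≈ 0.027; a Normal approximation gives roughly [0.000, 0.127].
Exact: F⁻¹(0.01) = 0.017; F⁻¹(0.99) = 0.142.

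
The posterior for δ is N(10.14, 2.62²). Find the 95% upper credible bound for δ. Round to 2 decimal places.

Need U with P(δ ≤ U) = 0.95: U = 10.14 + z_{0.05}·2.62.
z = 1.645; U = 10.14 + 1.645 × 2.62 = 14.45.

14.45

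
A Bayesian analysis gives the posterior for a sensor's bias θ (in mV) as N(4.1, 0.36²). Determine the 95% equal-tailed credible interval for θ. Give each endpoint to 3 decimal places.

[3.394, 4.806]

The posterior is symmetric, so the 95% equal-tailed interval is θ = 4.1 ± z·0.36 with z = 1.960.
Half-width: 1.960 × 0.36 = 0.706.
4.1 − 0.706 = 3.394; 4.1 + 0.706 = 4.806.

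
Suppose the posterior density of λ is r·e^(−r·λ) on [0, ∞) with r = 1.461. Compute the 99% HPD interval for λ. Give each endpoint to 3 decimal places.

[0.000, 3.152]

The exponential density is strictly decreasing on [0, ∞), so the HPD interval is anchored at 0: [0, q] with P(λ ≤ q) = 0.99.
q = −ln(1 − 0.99) / 1.461 = 4.6052 / 1.461 = 3.152.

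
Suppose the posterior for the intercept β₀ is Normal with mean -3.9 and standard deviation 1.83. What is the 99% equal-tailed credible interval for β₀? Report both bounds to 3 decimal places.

The posterior is symmetric, so the 99% equal-tailed interval is β₀ = -3.9 ± z·1.83 with z = 2.576.
Half-width: 2.576 × 1.83 = 4.714.
-3.9 − 4.714 = -8.614; -3.9 + 4.714 = 0.814.

[-8.614, 0.814]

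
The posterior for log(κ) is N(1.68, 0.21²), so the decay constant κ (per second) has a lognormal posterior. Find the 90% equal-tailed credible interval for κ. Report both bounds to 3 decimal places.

[3.798, 7.579]

On the log scale the 90% interval is 1.68 ± 1.645 × 0.21 = [1.3346, 2.0254].
Exponentiate: [e^1.3346, e^2.0254] = [3.798, 7.579].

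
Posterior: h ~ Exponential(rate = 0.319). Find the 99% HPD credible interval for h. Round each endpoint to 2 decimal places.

[0.00, 14.44]

The exponential density is strictly decreasing on [0, ∞), so the HPD interval is anchored at 0: [0, q] with P(h ≤ q) = 0.99.
q = −ln(1 − 0.99) / 0.319 = 4.6052 / 0.319 = 14.44.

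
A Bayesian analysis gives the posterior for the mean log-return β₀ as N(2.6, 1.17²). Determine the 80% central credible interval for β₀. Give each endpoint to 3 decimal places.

The posterior is symmetric, so the 80% equal-tailed interval is β₀ = 2.6 ± z·1.17 with z = 1.282.
Half-width: 1.282 × 1.17 = 1.499.
2.6 − 1.499 = 1.101; 2.6 + 1.499 = 4.099.

[1.101, 4.099]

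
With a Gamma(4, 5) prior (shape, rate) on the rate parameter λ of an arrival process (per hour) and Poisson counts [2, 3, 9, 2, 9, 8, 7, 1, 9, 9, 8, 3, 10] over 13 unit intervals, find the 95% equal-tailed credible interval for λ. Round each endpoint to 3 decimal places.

[3.722, 5.716]

Posterior: Gamma(4+80, 5+13) = Gamma(84, 18) (shape, rate).
Equal-tailed 95% interval: Gamma(84, 18) quantiles at 0.025 and 0.975.
Posterior mean ≈ 4.667, SD ≈ 0.509; a Normal approximation gives roughly [3.669, 5.665].
Exact: lower = 3.722; upper = 5.716.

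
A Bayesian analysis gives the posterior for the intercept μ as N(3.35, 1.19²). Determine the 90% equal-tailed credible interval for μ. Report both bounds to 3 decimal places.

[1.393, 5.307]

The posterior is symmetric, so the 90% equal-tailed interval is μ = 3.35 ± z·1.19 with z = 1.645.
Half-width: 1.645 × 1.19 = 1.957.
3.35 − 1.957 = 1.393; 3.35 + 1.957 = 5.307.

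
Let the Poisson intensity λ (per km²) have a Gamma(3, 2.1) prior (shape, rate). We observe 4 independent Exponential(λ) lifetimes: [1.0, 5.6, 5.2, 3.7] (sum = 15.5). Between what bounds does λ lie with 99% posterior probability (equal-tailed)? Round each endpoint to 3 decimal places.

[0.116, 0.890]

Posterior: Gamma(3+4, 2.1+15.5) = Gamma(7, 17.6) (shape, rate).
Equal-tailed 99% interval: Gamma(7, 17.6) quantiles at 0.005 and 0.995.
Posterior mean ≈ 0.398, SD ≈ 0.150; a Normal approximation gives roughly [0.011, 0.785].
Exact: lower = 0.116; upper = 0.890.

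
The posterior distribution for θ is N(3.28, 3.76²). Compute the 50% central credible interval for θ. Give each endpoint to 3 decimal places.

[0.744, 5.816]

The posterior is symmetric, so the 50% equal-tailed interval is θ = 3.28 ± z·3.76 with z = 0.674.
Half-width: 0.674 × 3.76 = 2.536.
3.28 − 2.536 = 0.744; 3.28 + 2.536 = 5.816.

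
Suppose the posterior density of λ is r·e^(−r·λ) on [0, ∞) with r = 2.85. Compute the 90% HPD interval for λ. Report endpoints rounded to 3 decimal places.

The exponential density is strictly decreasing on [0, ∞), so the HPD interval is anchored at 0: [0, q] with P(λ ≤ q) = 0.90.
q = −ln(1 − 0.90) / 2.85 = 2.3026 / 2.85 = 0.808.

[0.000, 0.808]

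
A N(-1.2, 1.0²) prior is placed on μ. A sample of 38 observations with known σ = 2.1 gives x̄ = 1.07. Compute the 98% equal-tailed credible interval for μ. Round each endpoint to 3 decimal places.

Posterior precision = 1/1.0² + 38/2.1² = 1.0000 + 8.6168 = 9.6168, so posterior SD = 0.3225.
Posterior mean = (-1.2/1.0² + 38·1.07/2.1²) / 9.6168 = 0.8340.
Interval: 0.8340 ± 2.326 × 0.3225 → [0.084, 1.584].

[0.084, 1.584]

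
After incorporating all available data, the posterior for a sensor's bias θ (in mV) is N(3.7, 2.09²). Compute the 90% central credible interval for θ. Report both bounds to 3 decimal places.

The posterior is symmetric, so the 90% equal-tailed interval is θ = 3.7 ± z·2.09 with z = 1.645.
Half-width: 1.645 × 2.09 = 3.438.
3.7 − 3.438 = 0.262; 3.7 + 3.438 = 7.138.

[0.262, 7.138]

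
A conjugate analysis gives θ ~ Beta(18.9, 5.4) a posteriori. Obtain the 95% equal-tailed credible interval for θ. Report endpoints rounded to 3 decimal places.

[0.597, 0.916]

Posterior: Beta(18.9, 5.4).
Equal-tailed 95% interval: the 0.025 and 0.975 quantiles of Beta(18.9, 5.4).
Posterior mean ≈ 0.778, SD ≈ 0.083; a Normal approximation gives roughly [0.616, 0.940].
Exact: F⁻¹(0.025) = 0.597; F⁻¹(0.975) = 0.916.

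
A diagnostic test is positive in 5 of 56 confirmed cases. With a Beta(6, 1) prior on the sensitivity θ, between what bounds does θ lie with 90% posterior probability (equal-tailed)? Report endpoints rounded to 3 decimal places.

Posterior: Beta(6+5, 1+51) = Beta(11, 52).
Equal-tailed 90% interval: the 0.05 and 0.95 quantiles of Beta(11, 52).
Posterior mean ≈ 0.175, SD ≈ 0.047; a Normal approximation gives roughly [0.097, 0.253].
Exact: F⁻¹(0.05) = 0.103; F⁻¹(0.95) = 0.258.

[0.103, 0.258]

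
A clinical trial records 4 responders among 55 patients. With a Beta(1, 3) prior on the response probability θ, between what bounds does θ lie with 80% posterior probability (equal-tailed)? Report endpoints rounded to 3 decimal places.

Posterior: Beta(1+4, 3+51) = Beta(5, 54).
Equal-tailed 80% interval: the 0.1 and 0.9 quantiles of Beta(5, 54).
Posterior mean ≈ 0.085, SD ≈ 0.036; a Normal approximation gives roughly [0.039, 0.131].
Exact: F⁻¹(0.1) = 0.043; F⁻¹(0.9) = 0.133.

[0.043, 0.133]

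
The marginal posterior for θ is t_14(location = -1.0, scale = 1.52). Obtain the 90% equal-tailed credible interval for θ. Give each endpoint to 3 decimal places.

The t_14 distribution is symmetric; the 90% interval is -1.0 ± t·1.52 with t_{0.95,14} = 1.761.
Half-width: 1.761 × 1.52 = 2.677.
-1.0 − 2.677 = -3.677; -1.0 + 2.677 = 1.677.

[-3.677, 1.677]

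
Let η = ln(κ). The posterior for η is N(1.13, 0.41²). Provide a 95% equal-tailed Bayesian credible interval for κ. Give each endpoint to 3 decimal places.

On the log scale the 95% interval is 1.13 ± 1.960 × 0.41 = [0.3264, 1.9336].
Exponentiate: [e^0.3264, e^1.9336] = [1.386, 6.914].

[1.386, 6.914]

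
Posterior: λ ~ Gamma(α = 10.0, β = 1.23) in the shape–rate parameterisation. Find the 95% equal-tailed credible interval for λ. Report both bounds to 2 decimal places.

[3.90, 13.89]

Posterior: Gamma(shape 10.0, rate 1.23).
Equal-tailed 95% interval: Gamma(10.0, 1.23) quantiles at 0.025 and 0.975.
Posterior mean ≈ 8.13, SD ≈ 2.57; a Normal approximation gives roughly [3.09, 13.17].
Exact: lower = 3.90; upper = 13.89.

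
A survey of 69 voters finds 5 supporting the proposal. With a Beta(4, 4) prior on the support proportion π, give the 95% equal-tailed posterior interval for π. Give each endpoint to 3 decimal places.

[0.056, 0.197]

Posterior: Beta(4+5, 4+64) = Beta(9, 68).
Equal-tailed 95% interval: the 0.025 and 0.975 quantiles of Beta(9, 68).
Posterior mean ≈ 0.117, SD ≈ 0.036; a Normal approximation gives roughly [0.046, 0.188].
Exact: F⁻¹(0.025) = 0.056; F⁻¹(0.975) = 0.197.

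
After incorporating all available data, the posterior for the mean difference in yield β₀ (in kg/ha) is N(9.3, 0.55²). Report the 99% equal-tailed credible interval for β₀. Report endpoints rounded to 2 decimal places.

[7.88, 10.72]

The posterior is symmetric, so the 99% equal-tailed interval is β₀ = 9.3 ± z·0.55 with z = 2.576.
Half-width: 2.576 × 0.55 = 1.42.
9.3 − 1.42 = 7.88; 9.3 + 1.42 = 10.72.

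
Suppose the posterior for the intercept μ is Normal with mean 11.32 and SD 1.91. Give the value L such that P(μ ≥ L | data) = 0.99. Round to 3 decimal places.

6.877

Need L with P(μ ≥ L) = 0.99: L = 11.32 − z_{0.01}·1.91.
z = 2.326; L = 11.32 − 2.326 × 1.91 = 6.877.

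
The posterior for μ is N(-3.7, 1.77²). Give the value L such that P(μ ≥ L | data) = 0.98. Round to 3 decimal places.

-7.335

Need L with P(μ ≥ L) = 0.98: L = -3.7 − z_{0.02}·1.77.
z = 2.054; L = -3.7 − 2.054 × 1.77 = -7.335.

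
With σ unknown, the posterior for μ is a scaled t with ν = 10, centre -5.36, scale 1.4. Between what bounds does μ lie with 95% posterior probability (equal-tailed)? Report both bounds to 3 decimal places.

[-8.479, -2.241]

The t_10 distribution is symmetric; the 95% interval is -5.36 ± t·1.4 with t_{0.975,10} = 2.228.
Half-width: 2.228 × 1.4 = 3.119.
-5.36 − 3.119 = -8.479; -5.36 + 3.119 = -2.241.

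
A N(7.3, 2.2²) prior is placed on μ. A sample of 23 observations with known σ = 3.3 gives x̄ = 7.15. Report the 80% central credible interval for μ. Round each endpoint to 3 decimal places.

[6.322, 8.005]

Posterior precision = 1/2.2² + 23/3.3² = 0.2066 + 2.1120 = 2.3186, so posterior SD = 0.6567.
Posterior mean = (7.3/2.2² + 23·7.15/3.3²) / 2.3186 = 7.1634.
Interval: 7.1634 ± 1.282 × 0.6567 → [6.322, 8.005].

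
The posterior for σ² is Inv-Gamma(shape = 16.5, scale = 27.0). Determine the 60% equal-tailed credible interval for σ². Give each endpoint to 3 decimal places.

[1.365, 2.074]

Inverse-Gamma(16.5, 27.0) quantiles: F⁻¹(0.2) and F⁻¹(0.8).
Equivalently, 1/σ² ~ Gamma(16.5, rate = 27.0); invert its 0.8 and 0.2 quantiles.
Posterior mean ≈ 1.742, SD ≈ 0.457; a Normal approximation gives roughly [1.357, 2.127].
Exact: lower = 1.365; upper = 2.074.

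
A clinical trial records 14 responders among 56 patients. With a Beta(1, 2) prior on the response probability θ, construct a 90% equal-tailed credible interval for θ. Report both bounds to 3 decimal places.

[0.167, 0.351]

Posterior: Beta(1+14, 2+42) = Beta(15, 44).
Equal-tailed 90% interval: the 0.05 and 0.95 quantiles of Beta(15, 44).
Posterior mean ≈ 0.254, SD ≈ 0.056; a Normal approximation gives roughly [0.162, 0.347].
Exact: F⁻¹(0.05) = 0.167; F⁻¹(0.95) = 0.351.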